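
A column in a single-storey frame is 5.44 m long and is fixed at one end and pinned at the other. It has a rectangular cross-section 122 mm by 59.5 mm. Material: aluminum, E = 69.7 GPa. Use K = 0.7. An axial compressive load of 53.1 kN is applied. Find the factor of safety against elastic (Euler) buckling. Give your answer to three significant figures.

Buckling occurs about the weak axis: I_min = h·b³/12 with b = 59.5 mm (the shorter side).
I_min = 122×59.5³/12 = 2.142×10^6 mm⁴
I = 2.142×10^6 mm⁴ = 2.142×10^-6 m⁴
Effective length L_e = K·L = 0.7 × 5.44 = 3.808 m
P_cr = π²EI / L_e² = π² × 69.7×10⁹ × 2.142×10^-6 / 3.808² = 1.016×10^5 N
Factor of safety n = P_cr / P = 101.59 / 53.1 = 1.91

n ≈ 1.91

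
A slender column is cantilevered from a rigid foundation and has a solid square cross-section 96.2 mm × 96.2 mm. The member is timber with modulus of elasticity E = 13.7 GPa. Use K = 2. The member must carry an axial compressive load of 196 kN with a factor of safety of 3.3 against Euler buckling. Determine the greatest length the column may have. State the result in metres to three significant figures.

L_max ≈ 0.611 m

I = a⁴/12 = 96.2⁴/12 = 7.137×10^6 mm⁴
I = 7.137×10^-6 m⁴
Required critical load P_cr = n·P = 3.3 × 196 = 646.8 kN = 6.468×10^5 N
From P_cr = π²EI/(K·L)²:  L = (1/K)·√(π²EI/P_cr) = (1/2)·√(π²×1.37×10^10×7.137×10^-6/6.468×10^5)
L = 0.611 m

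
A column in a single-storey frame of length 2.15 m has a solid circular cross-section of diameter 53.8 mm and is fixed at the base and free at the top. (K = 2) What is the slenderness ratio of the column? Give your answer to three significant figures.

λ ≈ 320

For a solid circle r = d/4 = 53.8/4 = 13.45 mm
L_e = K·L = 2 × 2.15 m = 4.300 m = 4300.0 mm
λ = L_e / r_min = 4300.0 / 13.45 = 320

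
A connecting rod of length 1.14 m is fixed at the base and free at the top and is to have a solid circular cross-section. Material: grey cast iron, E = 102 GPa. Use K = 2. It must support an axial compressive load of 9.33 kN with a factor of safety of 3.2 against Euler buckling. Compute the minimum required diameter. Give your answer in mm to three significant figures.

Required P_cr = n·P = 3.2 × 9.33 = 29.86 kN
L_e = K·L = 2 × 1.14 = 2.280 m
Required I = P_cr·L_e²/(π²E) = 2.986×10^4 × 2.280² / (π² × 1.02×10^11) = 1.542×10^-7 m⁴
I_req = 1.542×10^5 mm⁴
Solid circle: I = πd⁴/64  ⇒  d = (64I/π)^(1/4) = (64×1.542×10^5/π)^(1/4) = 42.1 mm

d ≈ 42.1 mm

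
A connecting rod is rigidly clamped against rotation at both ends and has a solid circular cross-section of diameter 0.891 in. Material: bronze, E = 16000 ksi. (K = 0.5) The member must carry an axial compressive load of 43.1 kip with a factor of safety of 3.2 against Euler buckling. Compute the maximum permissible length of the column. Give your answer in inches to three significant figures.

L_max ≈ 11.9 in

I = πd⁴/64 = π×0.891⁴/64 = 3.094×10^-2 in⁴
Required critical load P_cr = n·P = 3.2 × 43.1 = 137.9 kip = 1.379×10^5 lb
From P_cr = π²EI/(K·L)²:  L = (1/K)·√(π²EI/P_cr) = (1/0.5)·√(π²×1.60×10^7×3.094×10^-2/1.379×10^5)
L = 11.9 in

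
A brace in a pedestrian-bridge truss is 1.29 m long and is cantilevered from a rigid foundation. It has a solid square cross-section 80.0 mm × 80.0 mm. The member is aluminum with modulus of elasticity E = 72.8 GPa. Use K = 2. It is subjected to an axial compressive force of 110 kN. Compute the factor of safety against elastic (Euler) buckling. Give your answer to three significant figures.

I = a⁴/12 = 80.0⁴/12 = 3.413×10^6 mm⁴
I = 3.413×10^6 mm⁴ = 3.413×10^-6 m⁴
Effective length L_e = K·L = 2 × 1.29 = 2.580 m
P_cr = π²EI / L_e² = π² × 72.8×10⁹ × 3.413×10^-6 / 2.580² = 3.684×10^5 N
Factor of safety n = P_cr / P = 368.44 / 110 = 3.35

n ≈ 3.35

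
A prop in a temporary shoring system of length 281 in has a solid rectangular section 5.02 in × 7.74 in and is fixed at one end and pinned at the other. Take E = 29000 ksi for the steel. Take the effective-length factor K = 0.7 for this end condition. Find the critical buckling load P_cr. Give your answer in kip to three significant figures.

P_cr ≈ 604 kip

Buckling occurs about the weak axis: I_min = h·b³/12 with b = 5.02 in (the shorter side).
I_min = 7.74×5.02³/12 = 81.60 in⁴
Effective length L_e = K·L = 0.7 × 281 = 196.7 in
P_cr = π²EI / L_e² = π² × 29000×10³ × 81.60 / 196.7² = 6.036×10^5 lb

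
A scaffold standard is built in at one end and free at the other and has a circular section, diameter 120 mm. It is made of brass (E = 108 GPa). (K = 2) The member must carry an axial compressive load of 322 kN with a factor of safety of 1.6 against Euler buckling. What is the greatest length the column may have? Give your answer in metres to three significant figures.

I = πd⁴/64 = π×120⁴/64 = 1.018×10^7 mm⁴
I = 1.018×10^-5 m⁴
Required critical load P_cr = n·P = 1.6 × 322 = 515.2 kN = 5.152×10^5 N
From P_cr = π²EI/(K·L)²:  L = (1/K)·√(π²EI/P_cr) = (1/2)·√(π²×1.08×10^11×1.018×10^-5/5.152×10^5)
L = 2.29 m

L_max ≈ 2.29 m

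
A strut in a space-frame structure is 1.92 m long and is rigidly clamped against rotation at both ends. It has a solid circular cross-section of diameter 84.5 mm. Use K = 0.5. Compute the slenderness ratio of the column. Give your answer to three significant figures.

For a solid circle r = d/4 = 84.5/4 = 21.12 mm
L_e = K·L = 0.5 × 1.92 m = 0.9600 m = 960.00 mm
λ = L_e / r_min = 960.00 / 21.12 = 45.4

λ ≈ 45.4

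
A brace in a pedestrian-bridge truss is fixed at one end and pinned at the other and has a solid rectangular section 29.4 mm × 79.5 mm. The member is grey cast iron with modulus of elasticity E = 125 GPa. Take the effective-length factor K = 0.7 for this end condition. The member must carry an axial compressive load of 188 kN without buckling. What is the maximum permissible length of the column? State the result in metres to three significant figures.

Buckling occurs about the weak axis: I_min = h·b³/12 with b = 29.4 mm (the shorter side).
I_min = 79.5×29.4³/12 = 1.684×10^5 mm⁴
I = 1.684×10^-7 m⁴
At the buckling limit P_cr = P = 1.880×10^5 N
From P_cr = π²EI/(K·L)²:  L = (1/K)·√(π²EI/P_cr) = (1/0.7)·√(π²×1.25×10^11×1.684×10^-7/1.880×10^5)
L = 1.50 m

L_max ≈ 1.50 m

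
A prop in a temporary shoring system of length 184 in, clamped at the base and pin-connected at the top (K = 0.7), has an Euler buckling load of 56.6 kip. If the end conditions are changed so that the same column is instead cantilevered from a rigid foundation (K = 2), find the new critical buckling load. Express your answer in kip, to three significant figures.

P_cr ≈ 6.93 kip

P_cr ∝ 1/K², so P_cr,new = P_cr,old × (K_old/K_new)² = 56.6 × (0.7/2)²
= 56.6 × 0.1225 = 6.93 kip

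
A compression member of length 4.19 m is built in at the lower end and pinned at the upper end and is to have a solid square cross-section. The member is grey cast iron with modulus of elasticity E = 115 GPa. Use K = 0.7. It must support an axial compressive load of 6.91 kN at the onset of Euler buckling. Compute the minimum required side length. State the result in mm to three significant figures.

a ≈ 28.2 mm

L_e = K·L = 0.7 × 4.19 = 2.933 m
Required I = P_cr·L_e²/(π²E) = 6.910×10^3 × 2.933² / (π² × 1.15×10^11) = 5.237×10^-8 m⁴
I_req = 5.237×10^4 mm⁴
Solid square: I = a⁴/12  ⇒  a = (12I)^(1/4) = (12×5.237×10^4)^(1/4) = 28.2 mm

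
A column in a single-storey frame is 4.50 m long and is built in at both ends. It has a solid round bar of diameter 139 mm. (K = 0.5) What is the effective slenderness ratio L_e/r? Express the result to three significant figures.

λ ≈ 64.7

For a solid circle r = d/4 = 139/4 = 34.75 mm
L_e = K·L = 0.5 × 4.50 m = 2.250 m = 2250.0 mm
λ = L_e / r_min = 2250.0 / 34.75 = 64.7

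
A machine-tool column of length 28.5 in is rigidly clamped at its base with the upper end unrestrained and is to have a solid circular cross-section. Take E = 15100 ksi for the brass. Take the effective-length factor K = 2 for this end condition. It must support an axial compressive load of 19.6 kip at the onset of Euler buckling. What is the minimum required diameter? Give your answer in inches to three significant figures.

d ≈ 1.72 in

L_e = K·L = 2 × 28.5 = 57.00 in
Required I = P_cr·L_e²/(π²E) = 1.960×10^4 × 57.00² / (π² × 1.51×10^7) = 0.4273 in⁴
Solid circle: I = πd⁴/64  ⇒  d = (64I/π)^(1/4) = (64×0.4273/π)^(1/4) = 1.72 in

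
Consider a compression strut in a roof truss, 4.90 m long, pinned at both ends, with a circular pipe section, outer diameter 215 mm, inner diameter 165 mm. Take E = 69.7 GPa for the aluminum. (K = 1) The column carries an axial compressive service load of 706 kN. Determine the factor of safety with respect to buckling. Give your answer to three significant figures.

n ≈ 2.78

d_o = 215 mm, d_i = 165 mm
I = π(d_o⁴ − d_i⁴)/64 = π(215⁴ − 165.0⁴)/64 = 6.850×10^7 mm⁴
I = 6.850×10^7 mm⁴ = 6.850×10^-5 m⁴
Effective length L_e = K·L = 1 × 4.90 = 4.900 m
P_cr = π²EI / L_e² = π² × 69.7×10⁹ × 6.850×10^-5 / 4.900² = 1.963×10^6 N
Factor of safety n = P_cr / P = 1962.7 / 706 = 2.78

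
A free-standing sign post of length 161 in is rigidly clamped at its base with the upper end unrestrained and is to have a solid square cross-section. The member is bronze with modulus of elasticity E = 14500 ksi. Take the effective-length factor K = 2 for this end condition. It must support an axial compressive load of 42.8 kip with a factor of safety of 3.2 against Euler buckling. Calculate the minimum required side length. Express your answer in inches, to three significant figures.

Required P_cr = n·P = 3.2 × 42.8 = 137.0 kip
L_e = K·L = 2 × 161 = 322.0 in
Required I = P_cr·L_e²/(π²E) = 1.370×10^5 × 322.0² / (π² × 1.45×10^7) = 99.23 in⁴
Solid square: I = a⁴/12  ⇒  a = (12I)^(1/4) = (12×99.23)^(1/4) = 5.87 in

a ≈ 5.87 in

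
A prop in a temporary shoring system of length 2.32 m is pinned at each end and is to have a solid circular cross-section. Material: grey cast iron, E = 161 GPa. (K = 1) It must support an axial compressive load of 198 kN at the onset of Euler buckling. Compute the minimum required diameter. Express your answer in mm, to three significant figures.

L_e = K·L = 1 × 2.32 = 2.320 m
Required I = P_cr·L_e²/(π²E) = 1.980×10^5 × 2.320² / (π² × 1.61×10^11) = 6.707×10^-7 m⁴
I_req = 6.707×10^5 mm⁴
Solid circle: I = πd⁴/64  ⇒  d = (64I/π)^(1/4) = (64×6.707×10^5/π)^(1/4) = 60.8 mm

d ≈ 60.8 mm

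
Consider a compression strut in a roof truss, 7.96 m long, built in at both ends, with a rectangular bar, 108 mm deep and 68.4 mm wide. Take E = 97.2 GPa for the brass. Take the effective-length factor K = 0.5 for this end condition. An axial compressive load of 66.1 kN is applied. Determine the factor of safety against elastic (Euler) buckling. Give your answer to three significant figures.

n ≈ 2.64

Buckling occurs about the weak axis: I_min = h·b³/12 with b = 68.4 mm (the shorter side).
I_min = 108×68.4³/12 = 2.880×10^6 mm⁴
I = 2.880×10^6 mm⁴ = 2.880×10^-6 m⁴
Effective length L_e = K·L = 0.5 × 7.96 = 3.980 m
P_cr = π²EI / L_e² = π² × 97.2×10⁹ × 2.880×10^-6 / 3.980² = 1.744×10^5 N
Factor of safety n = P_cr / P = 174.43 / 66.1 = 2.64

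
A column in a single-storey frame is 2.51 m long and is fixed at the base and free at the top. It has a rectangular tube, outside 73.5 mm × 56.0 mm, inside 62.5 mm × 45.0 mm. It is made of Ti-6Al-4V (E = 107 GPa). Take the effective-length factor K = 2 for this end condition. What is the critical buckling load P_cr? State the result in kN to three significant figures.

Weak-axis I_min = (h_o·b_o³ − h_i·b_i³)/12 with b_o = 56.0, b_i = 45.00 mm (shorter outer/inner sides).
I_min = (73.5×56.0³ − 62.50×45.00³)/12 = 6.010×10^5 mm⁴
I = 6.010×10^5 mm⁴ = 6.010×10^-7 m⁴
Effective length L_e = K·L = 2 × 2.51 = 5.020 m
P_cr = π²EI / L_e² = π² × 107×10⁹ × 6.010×10^-7 / 5.020² = 2.519×10^4 N

P_cr ≈ 25.2 kN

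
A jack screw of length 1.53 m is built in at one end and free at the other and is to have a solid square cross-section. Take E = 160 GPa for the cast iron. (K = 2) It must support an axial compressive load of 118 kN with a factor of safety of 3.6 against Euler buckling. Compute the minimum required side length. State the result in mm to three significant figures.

a ≈ 74.1 mm

Required P_cr = n·P = 3.6 × 118 = 424.8 kN
L_e = K·L = 2 × 1.53 = 3.060 m
Required I = P_cr·L_e²/(π²E) = 4.248×10^5 × 3.060² / (π² × 1.60×10^11) = 2.519×10^-6 m⁴
I_req = 2.519×10^6 mm⁴
Solid square: I = a⁴/12  ⇒  a = (12I)^(1/4) = (12×2.519×10^6)^(1/4) = 74.1 mm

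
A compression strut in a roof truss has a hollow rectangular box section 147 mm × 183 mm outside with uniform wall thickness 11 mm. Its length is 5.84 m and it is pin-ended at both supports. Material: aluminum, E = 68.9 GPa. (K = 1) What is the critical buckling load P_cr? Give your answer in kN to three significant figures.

Inner dimensions: h_i = 183 − 2×11 = 161.0 mm, b_i = 147 − 2×11 = 125.0 mm
Weak-axis I_min = (h_o·b_o³ − h_i·b_i³)/12 with b_o = 147, b_i = 125.0 mm (shorter outer/inner sides).
I_min = (183×147³ − 161.0×125.0³)/12 = 2.224×10^7 mm⁴
I = 2.224×10^7 mm⁴ = 2.224×10^-5 m⁴
Effective length L_e = K·L = 1 × 5.84 = 5.840 m
P_cr = π²EI / L_e² = π² × 68.9×10⁹ × 2.224×10^-5 / 5.840² = 4.434×10^5 N

P_cr ≈ 443 kN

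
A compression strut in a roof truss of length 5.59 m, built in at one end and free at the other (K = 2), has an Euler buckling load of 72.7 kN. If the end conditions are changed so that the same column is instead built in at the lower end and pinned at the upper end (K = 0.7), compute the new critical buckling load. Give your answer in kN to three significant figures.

P_cr ∝ 1/K², so P_cr,new = P_cr,old × (K_old/K_new)² = 72.7 × (2/0.7)²
= 72.7 × 8.163 = 593 kN

P_cr ≈ 593 kN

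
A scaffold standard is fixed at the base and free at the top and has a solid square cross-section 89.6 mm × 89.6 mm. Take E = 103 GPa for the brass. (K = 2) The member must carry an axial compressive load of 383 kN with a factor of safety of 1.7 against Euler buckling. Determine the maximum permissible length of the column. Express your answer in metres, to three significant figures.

I = a⁴/12 = 89.6⁴/12 = 5.371×10^6 mm⁴
I = 5.371×10^-6 m⁴
Required critical load P_cr = n·P = 1.7 × 383 = 651.1 kN = 6.511×10^5 N
From P_cr = π²EI/(K·L)²:  L = (1/K)·√(π²EI/P_cr) = (1/2)·√(π²×1.03×10^11×5.371×10^-6/6.511×10^5)
L = 1.45 m

L_max ≈ 1.45 m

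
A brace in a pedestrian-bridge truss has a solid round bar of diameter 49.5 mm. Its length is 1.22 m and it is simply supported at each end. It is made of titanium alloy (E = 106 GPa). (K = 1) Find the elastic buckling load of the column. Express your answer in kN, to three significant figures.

P_cr ≈ 207 kN

I = πd⁴/64 = π×49.5⁴/64 = 2.947×10^5 mm⁴
I = 2.947×10^5 mm⁴ = 2.947×10^-7 m⁴
Effective length L_e = K·L = 1 × 1.22 = 1.220 m
P_cr = π²EI / L_e² = π² × 106×10⁹ × 2.947×10^-7 / 1.220² = 2.071×10^5 N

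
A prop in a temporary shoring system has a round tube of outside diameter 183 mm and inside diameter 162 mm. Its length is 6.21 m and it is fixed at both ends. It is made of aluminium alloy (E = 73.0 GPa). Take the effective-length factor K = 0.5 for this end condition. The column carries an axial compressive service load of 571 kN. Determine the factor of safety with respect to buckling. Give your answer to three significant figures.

n ≈ 2.78

d_o = 183 mm, d_i = 162 mm
I = π(d_o⁴ − d_i⁴)/64 = π(183⁴ − 162.0⁴)/64 = 2.124×10^7 mm⁴
I = 2.124×10^7 mm⁴ = 2.124×10^-5 m⁴
Effective length L_e = K·L = 0.5 × 6.21 = 3.105 m
P_cr = π²EI / L_e² = π² × 73.0×10⁹ × 2.124×10^-5 / 3.105² = 1.588×10^6 N
Factor of safety n = P_cr / P = 1587.5 / 571 = 2.78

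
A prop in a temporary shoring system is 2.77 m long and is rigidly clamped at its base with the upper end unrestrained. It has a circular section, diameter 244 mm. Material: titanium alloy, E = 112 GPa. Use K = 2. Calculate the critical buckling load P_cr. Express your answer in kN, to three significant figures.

I = πd⁴/64 = π×244⁴/64 = 1.740×10^8 mm⁴
I = 1.740×10^8 mm⁴ = 1.740×10^-4 m⁴
Effective length L_e = K·L = 2 × 2.77 = 5.540 m
P_cr = π²EI / L_e² = π² × 112×10⁹ × 1.740×10^-4 / 5.540² = 6.267×10^6 N

P_cr ≈ 6270 kN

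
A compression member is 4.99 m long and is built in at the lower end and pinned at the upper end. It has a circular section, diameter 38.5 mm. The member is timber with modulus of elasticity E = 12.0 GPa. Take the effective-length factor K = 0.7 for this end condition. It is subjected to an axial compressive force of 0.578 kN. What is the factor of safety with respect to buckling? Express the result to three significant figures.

n ≈ 1.81

I = πd⁴/64 = π×38.5⁴/64 = 1.078×10^5 mm⁴
I = 1.078×10^5 mm⁴ = 1.078×10^-7 m⁴
Effective length L_e = K·L = 0.7 × 4.99 = 3.493 m
P_cr = π²EI / L_e² = π² × 12.0×10⁹ × 1.078×10^-7 / 3.493² = 1.047×10^3 N
Factor of safety n = P_cr / P = 1.0469 / 0.578 = 1.81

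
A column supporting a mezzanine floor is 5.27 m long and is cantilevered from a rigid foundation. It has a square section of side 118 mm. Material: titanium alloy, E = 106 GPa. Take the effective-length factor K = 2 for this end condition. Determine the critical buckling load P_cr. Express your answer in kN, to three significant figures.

I = a⁴/12 = 118⁴/12 = 1.616×10^7 mm⁴
I = 1.616×10^7 mm⁴ = 1.616×10^-5 m⁴
Effective length L_e = K·L = 2 × 5.27 = 10.54 m
P_cr = π²EI / L_e² = π² × 106×10⁹ × 1.616×10^-5 / 10.54² = 1.521×10^5 N

P_cr ≈ 152 kN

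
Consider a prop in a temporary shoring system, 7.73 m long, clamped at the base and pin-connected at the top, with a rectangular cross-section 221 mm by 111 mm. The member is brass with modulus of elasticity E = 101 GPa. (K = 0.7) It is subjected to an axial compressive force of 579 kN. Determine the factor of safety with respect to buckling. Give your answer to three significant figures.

Buckling occurs about the weak axis: I_min = h·b³/12 with b = 111 mm (the shorter side).
I_min = 221×111³/12 = 2.519×10^7 mm⁴
I = 2.519×10^7 mm⁴ = 2.519×10^-5 m⁴
Effective length L_e = K·L = 0.7 × 7.73 = 5.411 m
P_cr = π²EI / L_e² = π² × 101×10⁹ × 2.519×10^-5 / 5.411² = 8.575×10^5 N
Factor of safety n = P_cr / P = 857.52 / 579 = 1.48

n ≈ 1.48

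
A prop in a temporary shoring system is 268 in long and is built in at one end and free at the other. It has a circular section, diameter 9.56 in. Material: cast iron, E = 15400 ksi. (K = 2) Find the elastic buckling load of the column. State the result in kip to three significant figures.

P_cr ≈ 217 kip

I = πd⁴/64 = π×9.56⁴/64 = 410.0 in⁴
Effective length L_e = K·L = 2 × 268 = 536.0 in
P_cr = π²EI / L_e² = π² × 15400×10³ × 410.0 / 536.0² = 2.169×10^5 lb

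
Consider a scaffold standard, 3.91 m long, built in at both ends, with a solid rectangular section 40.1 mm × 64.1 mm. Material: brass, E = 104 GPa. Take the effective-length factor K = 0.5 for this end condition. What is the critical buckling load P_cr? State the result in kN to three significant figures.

Buckling occurs about the weak axis: I_min = h·b³/12 with b = 40.1 mm (the shorter side).
I_min = 64.1×40.1³/12 = 3.444×10^5 mm⁴
I = 3.444×10^5 mm⁴ = 3.444×10^-7 m⁴
Effective length L_e = K·L = 0.5 × 3.91 = 1.955 m
P_cr = π²EI / L_e² = π² × 104×10⁹ × 3.444×10^-7 / 1.955² = 9.250×10^4 N

P_cr ≈ 92.5 kN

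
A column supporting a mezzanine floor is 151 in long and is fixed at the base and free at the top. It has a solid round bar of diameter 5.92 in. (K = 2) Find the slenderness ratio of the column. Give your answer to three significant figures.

λ ≈ 204

I = πd⁴/64 = π×5.92⁴/64 = 60.29 in⁴
A = 27.53 in²;  r_min = √(I/A) = √(60.29/27.53) = 1.480 in
L_e = K·L = 2 × 151 = 302.0 in
λ = L_e / r_min = 302.00 / 1.480 = 204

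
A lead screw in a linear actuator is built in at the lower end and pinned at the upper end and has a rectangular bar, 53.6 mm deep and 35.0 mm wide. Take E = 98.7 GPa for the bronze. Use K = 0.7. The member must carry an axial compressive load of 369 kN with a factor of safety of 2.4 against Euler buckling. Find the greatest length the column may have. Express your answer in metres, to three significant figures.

Buckling occurs about the weak axis: I_min = h·b³/12 with b = 35.0 mm (the shorter side).
I_min = 53.6×35.0³/12 = 1.915×10^5 mm⁴
I = 1.915×10^-7 m⁴
Required critical load P_cr = n·P = 2.4 × 369 = 885.6 kN = 8.856×10^5 N
From P_cr = π²EI/(K·L)²:  L = (1/K)·√(π²EI/P_cr) = (1/0.7)·√(π²×9.87×10^10×1.915×10^-7/8.856×10^5)
L = 0.656 m

L_max ≈ 0.656 m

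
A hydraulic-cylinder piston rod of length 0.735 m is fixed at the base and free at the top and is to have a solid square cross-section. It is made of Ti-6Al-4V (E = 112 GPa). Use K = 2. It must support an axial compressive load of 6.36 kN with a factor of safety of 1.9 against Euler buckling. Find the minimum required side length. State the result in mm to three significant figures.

Required P_cr = n·P = 1.9 × 6.36 = 12.08 kN
L_e = K·L = 2 × 0.735 = 1.470 m
Required I = P_cr·L_e²/(π²E) = 1.208×10^4 × 1.470² / (π² × 1.12×10^11) = 2.362×10^-8 m⁴
I_req = 2.362×10^4 mm⁴
Solid square: I = a⁴/12  ⇒  a = (12I)^(1/4) = (12×2.362×10^4)^(1/4) = 23.1 mm

a ≈ 23.1 mm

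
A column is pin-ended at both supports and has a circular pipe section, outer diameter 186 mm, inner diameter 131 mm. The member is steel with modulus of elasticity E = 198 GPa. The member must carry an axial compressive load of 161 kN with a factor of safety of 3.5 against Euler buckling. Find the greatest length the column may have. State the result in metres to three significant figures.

L_max ≈ 12.4 m

d_o = 186 mm, d_i = 131 mm
I = π(d_o⁴ − d_i⁴)/64 = π(186⁴ − 131.0⁴)/64 = 4.430×10^7 mm⁴
I = 4.430×10^-5 m⁴
Required critical load P_cr = n·P = 3.5 × 161 = 563.5 kN = 5.635×10^5 N
From P_cr = π²EI/(K·L)²:  L = (1/K)·√(π²EI/P_cr) = (1/1)·√(π²×1.98×10^11×4.430×10^-5/5.635×10^5)
L = 12.4 m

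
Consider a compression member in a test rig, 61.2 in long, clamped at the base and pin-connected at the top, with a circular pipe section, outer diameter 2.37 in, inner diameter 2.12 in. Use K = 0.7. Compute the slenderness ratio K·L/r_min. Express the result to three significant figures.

d_o = 2.37 in, d_i = 2.12 in
I = π(d_o⁴ − d_i⁴)/64 = π(2.37⁴ − 2.120⁴)/64 = 0.5571 in⁴
A = 0.8816 in²;  r_min = √(I/A) = √(0.5571/0.8816) = 0.7950 in
L_e = K·L = 0.7 × 61.2 = 42.84 in
λ = L_e / r_min = 42.840 / 0.7950 = 53.9

λ ≈ 53.9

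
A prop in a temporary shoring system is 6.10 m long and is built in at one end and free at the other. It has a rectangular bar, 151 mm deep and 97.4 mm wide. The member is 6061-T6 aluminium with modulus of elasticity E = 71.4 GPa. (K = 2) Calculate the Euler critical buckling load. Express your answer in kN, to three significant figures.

Buckling occurs about the weak axis: I_min = h·b³/12 with b = 97.4 mm (the shorter side).
I_min = 151×97.4³/12 = 1.163×10^7 mm⁴
I = 1.163×10^7 mm⁴ = 1.163×10^-5 m⁴
Effective length L_e = K·L = 2 × 6.10 = 12.20 m
P_cr = π²EI / L_e² = π² × 71.4×10⁹ × 1.163×10^-5 / 12.20² = 5.505×10^4 N

P_cr ≈ 55.0 kN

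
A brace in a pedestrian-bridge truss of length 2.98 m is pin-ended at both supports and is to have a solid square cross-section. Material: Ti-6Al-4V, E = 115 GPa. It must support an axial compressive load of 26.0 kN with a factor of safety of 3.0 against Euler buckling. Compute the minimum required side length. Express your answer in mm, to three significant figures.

Required P_cr = n·P = 3.0 × 26.0 = 78.00 kN
L_e = K·L = 1 × 2.98 = 2.980 m
Required I = P_cr·L_e²/(π²E) = 7.800×10^4 × 2.980² / (π² × 1.15×10^11) = 6.103×10^-7 m⁴
I_req = 6.103×10^5 mm⁴
Solid square: I = a⁴/12  ⇒  a = (12I)^(1/4) = (12×6.103×10^5)^(1/4) = 52.0 mm

a ≈ 52.0 mm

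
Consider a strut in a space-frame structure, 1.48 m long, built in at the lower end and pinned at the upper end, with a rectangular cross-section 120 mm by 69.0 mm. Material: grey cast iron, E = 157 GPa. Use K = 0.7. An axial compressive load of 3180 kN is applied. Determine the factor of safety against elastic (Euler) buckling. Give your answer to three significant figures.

n ≈ 1.49

Buckling occurs about the weak axis: I_min = h·b³/12 with b = 69.0 mm (the shorter side).
I_min = 120×69.0³/12 = 3.285×10^6 mm⁴
I = 3.285×10^6 mm⁴ = 3.285×10^-6 m⁴
Effective length L_e = K·L = 0.7 × 1.48 = 1.036 m
P_cr = π²EI / L_e² = π² × 157×10⁹ × 3.285×10^-6 / 1.036² = 4.743×10^6 N
Factor of safety n = P_cr / P = 4742.7 / 3180 = 1.49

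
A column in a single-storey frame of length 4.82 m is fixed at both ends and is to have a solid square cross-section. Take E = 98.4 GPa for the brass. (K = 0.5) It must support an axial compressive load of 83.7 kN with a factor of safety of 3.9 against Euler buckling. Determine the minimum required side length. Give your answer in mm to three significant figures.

Required P_cr = n·P = 3.9 × 83.7 = 326.4 kN
L_e = K·L = 0.5 × 4.82 = 2.410 m
Required I = P_cr·L_e²/(π²E) = 3.264×10^5 × 2.410² / (π² × 9.84×10^10) = 1.952×10^-6 m⁴
I_req = 1.952×10^6 mm⁴
Solid square: I = a⁴/12  ⇒  a = (12I)^(1/4) = (12×1.952×10^6)^(1/4) = 69.6 mm

a ≈ 69.6 mm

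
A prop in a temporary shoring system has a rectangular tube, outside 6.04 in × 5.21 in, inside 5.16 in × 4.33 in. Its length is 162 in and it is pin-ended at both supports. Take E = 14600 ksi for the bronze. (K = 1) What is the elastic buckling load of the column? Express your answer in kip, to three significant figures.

P_cr ≈ 199 kip

Weak-axis I_min = (h_o·b_o³ − h_i·b_i³)/12 with b_o = 5.21, b_i = 4.330 in (shorter outer/inner sides).
I_min = (6.04×5.21³ − 5.160×4.330³)/12 = 36.27 in⁴
Effective length L_e = K·L = 1 × 162 = 162.0 in
P_cr = π²EI / L_e² = π² × 14600×10³ × 36.27 / 162.0² = 1.992×10^5 lb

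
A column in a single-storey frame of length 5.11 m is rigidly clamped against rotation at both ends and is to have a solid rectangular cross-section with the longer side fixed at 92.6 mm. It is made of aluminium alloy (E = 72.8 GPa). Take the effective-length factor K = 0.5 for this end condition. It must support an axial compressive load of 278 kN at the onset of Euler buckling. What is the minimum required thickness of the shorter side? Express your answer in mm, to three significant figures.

b ≈ 68.9 mm

L_e = K·L = 0.5 × 5.11 = 2.555 m
Required I = P_cr·L_e²/(π²E) = 2.780×10^5 × 2.555² / (π² × 7.28×10^10) = 2.526×10^-6 m⁴
I_req = 2.526×10^6 mm⁴
Rectangle, weak axis: I_min = h·b³/12 with h = 92.6 mm fixed  ⇒  b = (12I/h)^(1/3) = 68.9 mm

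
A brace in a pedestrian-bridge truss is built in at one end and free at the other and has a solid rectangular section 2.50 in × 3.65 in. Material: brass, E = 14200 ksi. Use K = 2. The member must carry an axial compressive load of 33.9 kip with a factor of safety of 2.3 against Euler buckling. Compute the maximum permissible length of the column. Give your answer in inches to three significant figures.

Buckling occurs about the weak axis: I_min = h·b³/12 with b = 2.50 in (the shorter side).
I_min = 3.65×2.50³/12 = 4.753 in⁴
Required critical load P_cr = n·P = 2.3 × 33.9 = 77.97 kip = 7.797×10^4 lb
From P_cr = π²EI/(K·L)²:  L = (1/K)·√(π²EI/P_cr) = (1/2)·√(π²×1.42×10^7×4.753/7.797×10^4)
L = 46.2 in

L_max ≈ 46.2 in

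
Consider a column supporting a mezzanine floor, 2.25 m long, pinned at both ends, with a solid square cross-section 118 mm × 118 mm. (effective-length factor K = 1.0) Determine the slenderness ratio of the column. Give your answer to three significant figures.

For a square r = a/√12 = 118/√12 = 34.06 mm
L_e = K·L = 1 × 2.25 m = 2.250 m = 2250.0 mm
λ = L_e / r_min = 2250.0 / 34.06 = 66.1

λ ≈ 66.1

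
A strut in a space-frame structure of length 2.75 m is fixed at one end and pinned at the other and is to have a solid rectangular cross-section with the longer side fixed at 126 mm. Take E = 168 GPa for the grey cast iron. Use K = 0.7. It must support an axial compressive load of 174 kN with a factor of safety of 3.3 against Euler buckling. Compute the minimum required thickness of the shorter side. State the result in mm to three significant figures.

Required P_cr = n·P = 3.3 × 174 = 574.2 kN
L_e = K·L = 0.7 × 2.75 = 1.925 m
Required I = P_cr·L_e²/(π²E) = 5.742×10^5 × 1.925² / (π² × 1.68×10^11) = 1.283×10^-6 m⁴
I_req = 1.283×10^6 mm⁴
Rectangle, weak axis: I_min = h·b³/12 with h = 126 mm fixed  ⇒  b = (12I/h)^(1/3) = 49.6 mm

b ≈ 49.6 mm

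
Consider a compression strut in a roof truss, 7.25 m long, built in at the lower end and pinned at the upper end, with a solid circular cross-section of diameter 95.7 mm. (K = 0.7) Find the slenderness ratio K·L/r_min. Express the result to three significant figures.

λ ≈ 212

I = πd⁴/64 = π×95.7⁴/64 = 4.117×10^6 mm⁴
A = 7.193×10^3 mm²;  r_min = √(I/A) = √(4.117×10^6/7.193×10^3) = 23.92 mm
L_e = K·L = 0.7 × 7.25 m = 5.075 m = 5075.0 mm
λ = L_e / r_min = 5075.0 / 23.92 = 212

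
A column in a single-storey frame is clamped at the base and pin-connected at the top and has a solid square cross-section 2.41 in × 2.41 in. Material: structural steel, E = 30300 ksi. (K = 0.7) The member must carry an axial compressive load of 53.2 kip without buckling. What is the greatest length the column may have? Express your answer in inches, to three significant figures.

I = a⁴/12 = 2.41⁴/12 = 2.811 in⁴
At the buckling limit P_cr = P = 5.320×10^4 lb
From P_cr = π²EI/(K·L)²:  L = (1/K)·√(π²EI/P_cr) = (1/0.7)·√(π²×3.03×10^7×2.811/5.320×10^4)
L = 180 in

L_max ≈ 180 in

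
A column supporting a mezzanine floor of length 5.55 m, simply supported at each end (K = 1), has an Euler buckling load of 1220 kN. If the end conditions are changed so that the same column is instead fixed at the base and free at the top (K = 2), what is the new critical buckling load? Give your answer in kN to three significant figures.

P_cr ≈ 305 kN

P_cr ∝ 1/K², so P_cr,new = P_cr,old × (K_old/K_new)² = 1220 × (1/2)²
= 1220 × 0.2500 = 305 kN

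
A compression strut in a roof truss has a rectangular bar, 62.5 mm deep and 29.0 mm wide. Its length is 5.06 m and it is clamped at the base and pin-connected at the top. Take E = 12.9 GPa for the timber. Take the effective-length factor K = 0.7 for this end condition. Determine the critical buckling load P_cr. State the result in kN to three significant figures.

P_cr ≈ 1.29 kN

Buckling occurs about the weak axis: I_min = h·b³/12 with b = 29.0 mm (the shorter side).
I_min = 62.5×29.0³/12 = 1.270×10^5 mm⁴
I = 1.270×10^5 mm⁴ = 1.270×10^-7 m⁴
Effective length L_e = K·L = 0.7 × 5.06 = 3.542 m
P_cr = π²EI / L_e² = π² × 12.9×10⁹ × 1.270×10^-7 / 3.542² = 1.289×10^3 N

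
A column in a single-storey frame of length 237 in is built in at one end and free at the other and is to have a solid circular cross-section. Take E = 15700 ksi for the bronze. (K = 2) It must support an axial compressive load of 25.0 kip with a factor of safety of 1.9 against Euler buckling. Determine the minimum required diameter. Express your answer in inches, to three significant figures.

Required P_cr = n·P = 1.9 × 25.0 = 47.50 kip
L_e = K·L = 2 × 237 = 474.0 in
Required I = P_cr·L_e²/(π²E) = 4.750×10^4 × 474.0² / (π² × 1.57×10^7) = 68.87 in⁴
Solid circle: I = πd⁴/64  ⇒  d = (64I/π)^(1/4) = (64×68.87/π)^(1/4) = 6.12 in

d ≈ 6.12 in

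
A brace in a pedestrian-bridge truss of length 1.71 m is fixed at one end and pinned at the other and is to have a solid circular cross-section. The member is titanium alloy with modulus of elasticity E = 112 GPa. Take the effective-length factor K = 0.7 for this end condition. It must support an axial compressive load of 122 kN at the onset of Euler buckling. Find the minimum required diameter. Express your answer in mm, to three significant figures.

L_e = K·L = 0.7 × 1.71 = 1.197 m
Required I = P_cr·L_e²/(π²E) = 1.220×10^5 × 1.197² / (π² × 1.12×10^11) = 1.581×10^-7 m⁴
I_req = 1.581×10^5 mm⁴
Solid circle: I = πd⁴/64  ⇒  d = (64I/π)^(1/4) = (64×1.581×10^5/π)^(1/4) = 42.4 mm

d ≈ 42.4 mm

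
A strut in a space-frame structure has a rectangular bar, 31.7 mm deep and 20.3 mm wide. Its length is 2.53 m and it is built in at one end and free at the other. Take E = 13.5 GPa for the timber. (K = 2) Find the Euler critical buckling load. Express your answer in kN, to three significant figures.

P_cr ≈ 0.115 kN

Buckling occurs about the weak axis: I_min = h·b³/12 with b = 20.3 mm (the shorter side).
I_min = 31.7×20.3³/12 = 2.210×10^4 mm⁴
I = 2.210×10^4 mm⁴ = 2.210×10^-8 m⁴
Effective length L_e = K·L = 2 × 2.53 = 5.060 m
P_cr = π²EI / L_e² = π² × 13.5×10⁹ × 2.210×10^-8 / 5.060² = 115.0 N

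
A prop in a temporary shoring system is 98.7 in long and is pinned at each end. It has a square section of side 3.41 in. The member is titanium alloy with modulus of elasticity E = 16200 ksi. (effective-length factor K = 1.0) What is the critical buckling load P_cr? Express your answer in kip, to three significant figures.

P_cr ≈ 185 kip

I = a⁴/12 = 3.41⁴/12 = 11.27 in⁴
Effective length L_e = K·L = 1 × 98.7 = 98.70 in
P_cr = π²EI / L_e² = π² × 16200×10³ × 11.27 / 98.70² = 1.849×10^5 lb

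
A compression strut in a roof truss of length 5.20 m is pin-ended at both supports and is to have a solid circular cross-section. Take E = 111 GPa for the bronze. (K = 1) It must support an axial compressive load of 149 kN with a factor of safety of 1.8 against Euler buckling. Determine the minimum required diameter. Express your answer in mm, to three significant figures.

d ≈ 108 mm

Required P_cr = n·P = 1.8 × 149 = 268.2 kN
L_e = K·L = 1 × 5.20 = 5.200 m
Required I = P_cr·L_e²/(π²E) = 2.682×10^5 × 5.200² / (π² × 1.11×10^11) = 6.620×10^-6 m⁴
I_req = 6.620×10^6 mm⁴
Solid circle: I = πd⁴/64  ⇒  d = (64I/π)^(1/4) = (64×6.620×10^6/π)^(1/4) = 108 mm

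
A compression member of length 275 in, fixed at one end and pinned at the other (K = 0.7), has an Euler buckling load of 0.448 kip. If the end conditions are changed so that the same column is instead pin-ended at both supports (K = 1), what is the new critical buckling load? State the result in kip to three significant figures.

P_cr ≈ 0.220 kip

P_cr ∝ 1/K², so P_cr,new = P_cr,old × (K_old/K_new)² = 0.448 × (0.7/1)²
= 0.448 × 0.4900 = 0.220 kip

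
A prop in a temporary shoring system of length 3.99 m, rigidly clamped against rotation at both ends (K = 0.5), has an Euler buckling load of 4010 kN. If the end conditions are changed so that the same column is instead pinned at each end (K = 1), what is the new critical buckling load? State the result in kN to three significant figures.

P_cr ≈ 1000 kN

P_cr ∝ 1/K², so P_cr,new = P_cr,old × (K_old/K_new)² = 4010 × (0.5/1)²
= 4010 × 0.2500 = 1000 kN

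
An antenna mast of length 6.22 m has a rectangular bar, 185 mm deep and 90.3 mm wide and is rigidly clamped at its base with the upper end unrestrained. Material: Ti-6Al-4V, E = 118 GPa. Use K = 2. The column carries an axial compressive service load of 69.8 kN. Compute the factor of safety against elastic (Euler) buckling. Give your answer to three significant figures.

Buckling occurs about the weak axis: I_min = h·b³/12 with b = 90.3 mm (the shorter side).
I_min = 185×90.3³/12 = 1.135×10^7 mm⁴
I = 1.135×10^7 mm⁴ = 1.135×10^-5 m⁴
Effective length L_e = K·L = 2 × 6.22 = 12.44 m
P_cr = π²EI / L_e² = π² × 118×10⁹ × 1.135×10^-5 / 12.44² = 8.543×10^4 N
Factor of safety n = P_cr / P = 85.427 / 69.8 = 1.22

n ≈ 1.22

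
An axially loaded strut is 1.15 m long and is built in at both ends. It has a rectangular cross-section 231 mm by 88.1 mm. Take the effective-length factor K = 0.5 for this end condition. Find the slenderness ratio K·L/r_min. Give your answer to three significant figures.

Buckling occurs about the weak axis: I_min = h·b³/12 with b = 88.1 mm (the shorter side).
I_min = 231×88.1³/12 = 1.316×10^7 mm⁴
A = 2.035×10^4 mm²;  r_min = √(I/A) = √(1.316×10^7/2.035×10^4) = 25.43 mm
L_e = K·L = 0.5 × 1.15 m = 0.5750 m = 575.00 mm
λ = L_e / r_min = 575.00 / 25.43 = 22.6

λ ≈ 22.6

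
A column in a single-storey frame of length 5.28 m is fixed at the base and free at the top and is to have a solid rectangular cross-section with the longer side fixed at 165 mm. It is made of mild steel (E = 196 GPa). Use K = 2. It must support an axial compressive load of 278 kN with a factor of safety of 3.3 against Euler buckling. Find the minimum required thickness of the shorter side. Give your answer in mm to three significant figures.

Required P_cr = n·P = 3.3 × 278 = 917.4 kN
L_e = K·L = 2 × 5.28 = 10.56 m
Required I = P_cr·L_e²/(π²E) = 9.174×10^5 × 10.56² / (π² × 1.96×10^11) = 5.288×10^-5 m⁴
I_req = 5.288×10^7 mm⁴
Rectangle, weak axis: I_min = h·b³/12 with h = 165 mm fixed  ⇒  b = (12I/h)^(1/3) = 157 mm

b ≈ 157 mm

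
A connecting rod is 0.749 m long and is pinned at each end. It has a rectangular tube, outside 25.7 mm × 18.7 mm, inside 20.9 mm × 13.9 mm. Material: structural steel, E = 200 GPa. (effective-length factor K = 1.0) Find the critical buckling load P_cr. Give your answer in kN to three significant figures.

Weak-axis I_min = (h_o·b_o³ − h_i·b_i³)/12 with b_o = 18.7, b_i = 13.90 mm (shorter outer/inner sides).
I_min = (25.7×18.7³ − 20.90×13.90³)/12 = 9.327×10^3 mm⁴
I = 9.327×10^3 mm⁴ = 9.327×10^-9 m⁴
Effective length L_e = K·L = 1 × 0.749 = 0.7490 m
P_cr = π²EI / L_e² = π² × 200×10⁹ × 9.327×10^-9 / 0.7490² = 3.282×10^4 N

P_cr ≈ 32.8 kN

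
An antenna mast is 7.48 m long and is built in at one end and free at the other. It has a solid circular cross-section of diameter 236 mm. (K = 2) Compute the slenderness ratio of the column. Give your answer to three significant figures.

λ ≈ 254

For a solid circle r = d/4 = 236/4 = 59.00 mm
L_e = K·L = 2 × 7.48 m = 14.96 m = 14960 mm
λ = L_e / r_min = 14960 / 59.00 = 254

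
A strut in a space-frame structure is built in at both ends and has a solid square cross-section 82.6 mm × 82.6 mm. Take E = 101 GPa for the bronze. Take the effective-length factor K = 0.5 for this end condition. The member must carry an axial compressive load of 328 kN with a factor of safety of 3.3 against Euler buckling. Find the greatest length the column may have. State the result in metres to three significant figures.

L_max ≈ 3.78 m

I = a⁴/12 = 82.6⁴/12 = 3.879×10^6 mm⁴
I = 3.879×10^-6 m⁴
Required critical load P_cr = n·P = 3.3 × 328 = 1082 kN = 1.082×10^6 N
From P_cr = π²EI/(K·L)²:  L = (1/K)·√(π²EI/P_cr) = (1/0.5)·√(π²×1.01×10^11×3.879×10^-6/1.082×10^6)
L = 3.78 m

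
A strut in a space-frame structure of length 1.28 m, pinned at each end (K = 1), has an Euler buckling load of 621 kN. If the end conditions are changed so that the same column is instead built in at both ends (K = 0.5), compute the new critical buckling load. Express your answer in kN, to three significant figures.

P_cr ≈ 2480 kN

P_cr ∝ 1/K², so P_cr,new = P_cr,old × (K_old/K_new)² = 621 × (1/0.5)²
= 621 × 4.000 = 2480 kN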